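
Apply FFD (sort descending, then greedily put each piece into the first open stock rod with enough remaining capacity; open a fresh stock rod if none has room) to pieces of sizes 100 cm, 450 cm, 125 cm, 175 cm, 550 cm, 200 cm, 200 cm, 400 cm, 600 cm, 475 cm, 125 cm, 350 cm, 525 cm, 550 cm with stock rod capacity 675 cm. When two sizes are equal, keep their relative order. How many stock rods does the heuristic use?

Sorted descending: 600, 550, 550, 525, 475, 450, 400, 350, 200, 200, 175, 125, 125, 100.
  600 → stock rod 1 (new)  [load 600/675]
  550 → stock rod 2 (new)  [load 550/675]
  550 → stock rod 3 (new)  [load 550/675]
  525 → stock rod 4 (new)  [load 525/675]
  475 → stock rod 5 (new)  [load 475/675]
  450 → stock rod 6 (new)  [load 450/675]
  400 → stock rod 7 (new)  [load 400/675]
  350 → stock rod 8 (new)  [load 350/675]
  200 → stock rod 5  [load 675/675]
  200 → stock rod 6  [load 650/675]
  175 → stock rod 7  [load 575/675]
  125 → stock rod 2  [load 675/675]
  125 → stock rod 3  [load 675/675]
  100 → stock rod 4  [load 625/675]
8 stock rods opened.

8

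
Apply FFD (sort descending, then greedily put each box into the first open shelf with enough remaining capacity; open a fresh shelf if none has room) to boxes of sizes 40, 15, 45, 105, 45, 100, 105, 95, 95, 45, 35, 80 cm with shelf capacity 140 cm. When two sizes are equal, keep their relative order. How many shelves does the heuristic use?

Sorted descending: 105, 105, 100, 95, 95, 80, 45, 45, 45, 40, 35, 15.
  105 → shelf 1 (new)  [load 105/140]
  105 → shelf 2 (new)  [load 105/140]
  100 → shelf 3 (new)  [load 100/140]
  95 → shelf 4 (new)  [load 95/140]
  95 → shelf 5 (new)  [load 95/140]
  80 → shelf 6 (new)  [load 80/140]
  45 → shelf 4  [load 140/140]
  45 → shelf 5  [load 140/140]
  45 → shelf 6  [load 125/140]
  40 → shelf 3  [load 140/140]
  35 → shelf 1  [load 140/140]
  15 → shelf 2  [load 120/140]
6 shelves opened.

6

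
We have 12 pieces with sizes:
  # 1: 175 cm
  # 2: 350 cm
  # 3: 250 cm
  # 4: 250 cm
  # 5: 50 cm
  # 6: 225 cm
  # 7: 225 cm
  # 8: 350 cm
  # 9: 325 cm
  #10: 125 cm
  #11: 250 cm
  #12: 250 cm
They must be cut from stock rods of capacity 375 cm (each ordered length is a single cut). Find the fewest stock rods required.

Total = 350 + 350 + 325 + 250 + 250 + 250 + 250 + 225 + 225 + 175 + 125 + 50 = 2825 cm.
Lower bound: ⌈2825/375⌉ = 8 stock rods.
Also, 9 pieces each exceed 375/2 cm, and no two of those can share a stock rod, so at least 9 stock rods are needed.
A packing using 10 stock rods:
  stock rod 1: 350 = 350
  stock rod 2: 350 = 350
  stock rod 3: 325 + 50 = 375
  stock rod 4: 250 + 125 = 375
  stock rod 5: 250 = 250
  stock rod 6: 250 = 250
  stock rod 7: 250 = 250
  stock rod 8: 225 = 225
  stock rod 9: 225 = 225
  stock rod 10: 175 = 175
No arrangement into 9 stock rods stays within capacity, so 10 is optimal.

10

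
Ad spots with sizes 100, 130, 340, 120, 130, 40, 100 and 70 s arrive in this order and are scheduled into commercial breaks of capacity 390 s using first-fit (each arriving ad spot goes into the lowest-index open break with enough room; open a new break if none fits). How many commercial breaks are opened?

3

  100 → break 1 (new)  [load 100/390]
  130 → break 1  [load 230/390]
  340 → break 2 (new)  [load 340/390]
  120 → break 1  [load 350/390]
  130 → break 3 (new)  [load 130/390]
  40 → break 1  [load 390/390]
  100 → break 3  [load 230/390]
  70 → break 3  [load 300/390]
3 commercial breaks opened.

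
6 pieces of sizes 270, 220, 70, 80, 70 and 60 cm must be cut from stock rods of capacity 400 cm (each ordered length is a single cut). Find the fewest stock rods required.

2

Total = 270 + 220 + 80 + 70 + 70 + 60 = 770 cm.
Lower bound: ⌈770/400⌉ = 2 stock rods.
A packing using 2 stock rods:
  stock rod 1: 270 + 70 + 60 = 400
  stock rod 2: 220 + 80 + 70 = 370
This matches the lower bound, so 2 is optimal.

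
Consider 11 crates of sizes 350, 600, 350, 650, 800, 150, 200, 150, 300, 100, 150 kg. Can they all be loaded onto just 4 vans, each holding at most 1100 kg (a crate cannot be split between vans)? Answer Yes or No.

A valid assignment using 4 vans:
  van 1: 800 + 300 = 1100
  van 2: 650 + 350 + 100 = 1100
  van 3: 600 + 350 + 150 = 1100
  van 4: 200 + 150 + 150 = 500
Every load is within 1100 kg, so 4 vans suffice.

Yes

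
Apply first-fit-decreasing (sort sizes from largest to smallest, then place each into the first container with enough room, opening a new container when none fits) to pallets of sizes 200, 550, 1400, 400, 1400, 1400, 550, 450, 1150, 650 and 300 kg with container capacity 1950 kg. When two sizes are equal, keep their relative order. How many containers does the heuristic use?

Sorted descending: 1400, 1400, 1400, 1150, 650, 550, 550, 450, 400, 300, 200.
  1400 → container 1 (new)  [load 1400/1950]
  1400 → container 2 (new)  [load 1400/1950]
  1400 → container 3 (new)  [load 1400/1950]
  1150 → container 4 (new)  [load 1150/1950]
  650 → container 4  [load 1800/1950]
  550 → container 1  [load 1950/1950]
  550 → container 2  [load 1950/1950]
  450 → container 3  [load 1850/1950]
  400 → container 5 (new)  [load 400/1950]
  300 → container 5  [load 700/1950]
  200 → container 5  [load 900/1950]
5 containers opened.

5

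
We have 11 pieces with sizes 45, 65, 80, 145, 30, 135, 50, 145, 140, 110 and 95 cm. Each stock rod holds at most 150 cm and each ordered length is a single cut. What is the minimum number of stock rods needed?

8

Total = 145 + 145 + 140 + 135 + 110 + 95 + 80 + 65 + 50 + 45 + 30 = 1040 cm.
Lower bound: ⌈1040/150⌉ = 7 stock rods.
A packing using 8 stock rods:
  stock rod 1: 145 = 145
  stock rod 2: 145 = 145
  stock rod 3: 140 = 140
  stock rod 4: 135 = 135
  stock rod 5: 110 + 30 = 140
  stock rod 6: 95 + 50 = 145
  stock rod 7: 80 + 65 = 145
  stock rod 8: 45 = 45
No arrangement into 7 stock rods stays within capacity, so 8 is optimal.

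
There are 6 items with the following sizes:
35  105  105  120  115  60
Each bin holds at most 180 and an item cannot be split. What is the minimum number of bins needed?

4

Total = 120 + 115 + 105 + 105 + 60 + 35 = 540.
Lower bound: ⌈540/180⌉ = 3 bins.
Also, 4 items each exceed 90, and no two of those can share a bin, so at least 4 bins are needed.
A packing using 4 bins:
  bin 1: 120 + 60 = 180
  bin 2: 115 + 35 = 150
  bin 3: 105 = 105
  bin 4: 105 = 105
This matches the lower bound, so 4 is optimal.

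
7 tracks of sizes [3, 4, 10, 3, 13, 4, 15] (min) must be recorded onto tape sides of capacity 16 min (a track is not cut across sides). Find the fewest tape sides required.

Total = 15 + 13 + 10 + 4 + 4 + 3 + 3 = 52 min.
Lower bound: ⌈52/16⌉ = 4 tape sides.
A packing using 4 tape sides:
  side 1: 15 = 15
  side 2: 13 + 3 = 16
  side 3: 10 + 4 = 14
  side 4: 4 + 3 = 7
This matches the lower bound, so 4 is optimal.

4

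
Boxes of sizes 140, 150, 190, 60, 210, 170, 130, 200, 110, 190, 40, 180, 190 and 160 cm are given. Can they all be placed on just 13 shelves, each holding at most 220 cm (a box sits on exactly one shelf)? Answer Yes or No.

A valid assignment using 12 shelves:
  shelf 1: 210 = 210
  shelf 2: 200 = 200
  shelf 3: 190 = 190
  shelf 4: 190 = 190
  shelf 5: 190 = 190
  shelf 6: 180 + 40 = 220
  shelf 7: 170 = 170
  shelf 8: 160 + 60 = 220
  shelf 9: 150 = 150
  shelf 10: 140 = 140
  shelf 11: 130 = 130
  shelf 12: 110 = 110
That uses only 12 ≤ 13, so 13 shelves are enough.

Yes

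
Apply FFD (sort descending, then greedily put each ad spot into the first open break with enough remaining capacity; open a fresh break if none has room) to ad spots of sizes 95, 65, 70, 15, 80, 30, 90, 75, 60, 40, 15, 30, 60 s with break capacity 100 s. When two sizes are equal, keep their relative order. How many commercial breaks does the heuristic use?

Sorted descending: 95, 90, 80, 75, 70, 65, 60, 60, 40, 30, 30, 15, 15.
  95 → break 1 (new)  [load 95/100]
  90 → break 2 (new)  [load 90/100]
  80 → break 3 (new)  [load 80/100]
  75 → break 4 (new)  [load 75/100]
  70 → break 5 (new)  [load 70/100]
  65 → break 6 (new)  [load 65/100]
  60 → break 7 (new)  [load 60/100]
  60 → break 8 (new)  [load 60/100]
  40 → break 7  [load 100/100]
  30 → break 5  [load 100/100]
  30 → break 6  [load 95/100]
  15 → break 3  [load 95/100]
  15 → break 4  [load 90/100]
8 commercial breaks opened.

8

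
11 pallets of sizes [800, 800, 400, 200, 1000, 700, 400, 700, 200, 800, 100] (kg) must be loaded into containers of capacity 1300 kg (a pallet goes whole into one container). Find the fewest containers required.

Total = 1000 + 800 + 800 + 800 + 700 + 700 + 400 + 400 + 200 + 200 + 100 = 6100 kg.
Lower bound: ⌈6100/1300⌉ = 5 containers.
Also, 6 pallets each exceed 650 kg, and no two of those can share a container, so at least 6 containers are needed.
A packing using 6 containers:
  container 1: 1000 + 200 + 100 = 1300
  container 2: 800 + 400 = 1200
  container 3: 800 + 400 = 1200
  container 4: 800 + 200 = 1000
  container 5: 700 = 700
  container 6: 700 = 700
This matches the lower bound, so 6 is optimal.

6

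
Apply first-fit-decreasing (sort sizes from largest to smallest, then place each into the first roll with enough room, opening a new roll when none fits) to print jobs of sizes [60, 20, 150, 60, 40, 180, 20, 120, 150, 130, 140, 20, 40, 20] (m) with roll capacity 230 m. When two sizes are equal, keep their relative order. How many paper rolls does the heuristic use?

Sorted descending: 180, 150, 150, 140, 130, 120, 60, 60, 40, 40, 20, 20, 20, 20.
  180 → roll 1 (new)  [load 180/230]
  150 → roll 2 (new)  [load 150/230]
  150 → roll 3 (new)  [load 150/230]
  140 → roll 4 (new)  [load 140/230]
  130 → roll 5 (new)  [load 130/230]
  120 → roll 6 (new)  [load 120/230]
  60 → roll 2  [load 210/230]
  60 → roll 3  [load 210/230]
  40 → roll 1  [load 220/230]
  40 → roll 4  [load 180/230]
  20 → roll 2  [load 230/230]
  20 → roll 3  [load 230/230]
  20 → roll 4  [load 200/230]
  20 → roll 4  [load 220/230]
6 paper rolls opened.

6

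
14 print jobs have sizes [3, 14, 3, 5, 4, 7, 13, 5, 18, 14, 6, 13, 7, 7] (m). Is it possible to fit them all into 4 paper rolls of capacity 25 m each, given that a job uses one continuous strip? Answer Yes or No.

No

Total = 119 m; ⌈119/25⌉ = 5.
At least 5 paper rolls are required, but only 4 are allowed.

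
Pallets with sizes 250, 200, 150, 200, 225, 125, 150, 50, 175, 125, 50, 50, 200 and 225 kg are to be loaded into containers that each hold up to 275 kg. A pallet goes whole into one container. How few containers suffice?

Total = 250 + 225 + 225 + 200 + 200 + 200 + 175 + 150 + 150 + 125 + 125 + 50 + 50 + 50 = 2175 kg.
Lower bound: ⌈2175/275⌉ = 8 containers.
Also, 9 pallets each exceed 275/2 kg, and no two of those can share a container, so at least 9 containers are needed.
A packing using 9 containers:
  container 1: 250 = 250
  container 2: 225 + 50 = 275
  container 3: 225 + 50 = 275
  container 4: 200 + 50 = 250
  container 5: 200 = 200
  container 6: 200 = 200
  container 7: 175 = 175
  container 8: 150 + 125 = 275
  container 9: 150 + 125 = 275
This matches the lower bound, so 9 is optimal.

9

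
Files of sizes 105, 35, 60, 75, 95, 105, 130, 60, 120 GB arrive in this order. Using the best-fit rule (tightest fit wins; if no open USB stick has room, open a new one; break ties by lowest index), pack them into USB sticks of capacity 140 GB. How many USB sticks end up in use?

  105 → USB stick 1 (new)  [load 105/140]
  35 → USB stick 1  [load 140/140]
  60 → USB stick 2 (new)  [load 60/140]
  75 → USB stick 2  [load 135/140]
  95 → USB stick 3 (new)  [load 95/140]
  105 → USB stick 4 (new)  [load 105/140]
  130 → USB stick 5 (new)  [load 130/140]
  60 → USB stick 6 (new)  [load 60/140]
  120 → USB stick 7 (new)  [load 120/140]
7 USB sticks opened.

7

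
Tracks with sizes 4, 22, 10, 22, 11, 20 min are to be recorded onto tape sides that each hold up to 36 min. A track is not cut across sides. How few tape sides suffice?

Total = 22 + 22 + 20 + 11 + 10 + 4 = 89 min.
Lower bound: ⌈89/36⌉ = 3 tape sides.
A packing using 3 tape sides:
  side 1: 22 + 11 = 33
  side 2: 22 + 10 + 4 = 36
  side 3: 20 = 20
This matches the lower bound, so 3 is optimal.

3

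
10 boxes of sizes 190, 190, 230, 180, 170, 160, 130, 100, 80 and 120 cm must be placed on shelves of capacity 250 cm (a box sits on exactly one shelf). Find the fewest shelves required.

8

Total = 230 + 190 + 190 + 180 + 170 + 160 + 130 + 120 + 100 + 80 = 1550 cm.
Lower bound: ⌈1550/250⌉ = 7 shelves.
A packing using 8 shelves:
  shelf 1: 230 = 230
  shelf 2: 190 = 190
  shelf 3: 190 = 190
  shelf 4: 180 = 180
  shelf 5: 170 + 80 = 250
  shelf 6: 160 = 160
  shelf 7: 130 + 120 = 250
  shelf 8: 100 = 100
No arrangement into 7 shelves stays within capacity, so 8 is optimal.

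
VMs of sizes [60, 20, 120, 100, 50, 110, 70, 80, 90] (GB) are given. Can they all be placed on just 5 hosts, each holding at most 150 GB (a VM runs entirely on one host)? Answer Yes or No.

Yes

A valid assignment using 5 hosts:
  host 1: 120 + 20 = 140
  host 2: 110 = 110
  host 3: 100 + 50 = 150
  host 4: 90 + 60 = 150
  host 5: 80 + 70 = 150
Every load is within 150 GB, so 5 hosts suffice.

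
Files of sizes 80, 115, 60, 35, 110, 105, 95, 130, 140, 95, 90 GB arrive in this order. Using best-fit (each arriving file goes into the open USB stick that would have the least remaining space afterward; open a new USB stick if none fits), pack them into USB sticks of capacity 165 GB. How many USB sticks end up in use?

9

  80 → USB stick 1 (new)  [load 80/165]
  115 → USB stick 2 (new)  [load 115/165]
  60 → USB stick 1  [load 140/165]
  35 → USB stick 2  [load 150/165]
  110 → USB stick 3 (new)  [load 110/165]
  105 → USB stick 4 (new)  [load 105/165]
  95 → USB stick 5 (new)  [load 95/165]
  130 → USB stick 6 (new)  [load 130/165]
  140 → USB stick 7 (new)  [load 140/165]
  95 → USB stick 8 (new)  [load 95/165]
  90 → USB stick 9 (new)  [load 90/165]
9 USB sticks opened.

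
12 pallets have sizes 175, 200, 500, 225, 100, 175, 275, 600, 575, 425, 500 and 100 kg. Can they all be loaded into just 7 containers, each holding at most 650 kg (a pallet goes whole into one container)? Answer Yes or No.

Yes

A valid assignment using 7 containers:
  container 1: 600 = 600
  container 2: 575 = 575
  container 3: 500 + 100 = 600
  container 4: 500 + 100 = 600
  container 5: 425 + 225 = 650
  container 6: 275 + 200 + 175 = 650
  container 7: 175 = 175
Every load is within 650 kg, so 7 containers suffice.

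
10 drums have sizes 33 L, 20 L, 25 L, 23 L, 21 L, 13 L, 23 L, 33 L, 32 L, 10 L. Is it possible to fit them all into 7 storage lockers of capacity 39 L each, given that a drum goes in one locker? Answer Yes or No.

Total = 233 L; ⌈233/39⌉ = 6.
8 drums each exceed half the capacity and cannot share a locker, forcing at least 8 storage lockers.
At least 8 storage lockers are required, but only 7 are allowed.

No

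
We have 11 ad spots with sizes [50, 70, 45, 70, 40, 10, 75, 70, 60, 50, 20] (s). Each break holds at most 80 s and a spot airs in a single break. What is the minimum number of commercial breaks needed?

9

Total = 75 + 70 + 70 + 70 + 60 + 50 + 50 + 45 + 40 + 20 + 10 = 560 s.
Lower bound: ⌈560/80⌉ = 7 commercial breaks.
Also, 8 ad spots each exceed 40 s, and no two of those can share a break, so at least 8 commercial breaks are needed.
A packing using 9 commercial breaks:
  break 1: 75 = 75
  break 2: 70 + 10 = 80
  break 3: 70 = 70
  break 4: 70 = 70
  break 5: 60 + 20 = 80
  break 6: 50 = 50
  break 7: 50 = 50
  break 8: 45 = 45
  break 9: 40 = 40
No arrangement into 8 commercial breaks stays within capacity, so 9 is optimal.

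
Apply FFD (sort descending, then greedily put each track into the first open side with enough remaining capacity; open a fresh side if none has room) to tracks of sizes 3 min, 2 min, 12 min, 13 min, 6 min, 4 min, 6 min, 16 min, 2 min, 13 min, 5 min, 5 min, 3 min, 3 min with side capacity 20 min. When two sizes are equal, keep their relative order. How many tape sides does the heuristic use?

5

Sorted descending: 16, 13, 13, 12, 6, 6, 5, 5, 4, 3, 3, 3, 2, 2.
  16 → side 1 (new)  [load 16/20]
  13 → side 2 (new)  [load 13/20]
  13 → side 3 (new)  [load 13/20]
  12 → side 4 (new)  [load 12/20]
  6 → side 2  [load 19/20]
  6 → side 3  [load 19/20]
  5 → side 4  [load 17/20]
  5 → side 5 (new)  [load 5/20]
  4 → side 1  [load 20/20]
  3 → side 4  [load 20/20]
  3 → side 5  [load 8/20]
  3 → side 5  [load 11/20]
  2 → side 5  [load 13/20]
  2 → side 5  [load 15/20]
5 tape sides opened.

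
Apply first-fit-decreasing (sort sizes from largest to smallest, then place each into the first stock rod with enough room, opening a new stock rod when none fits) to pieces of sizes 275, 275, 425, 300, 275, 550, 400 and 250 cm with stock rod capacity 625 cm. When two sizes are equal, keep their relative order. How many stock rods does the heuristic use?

Sorted descending: 550, 425, 400, 300, 275, 275, 275, 250.
  550 → stock rod 1 (new)  [load 550/625]
  425 → stock rod 2 (new)  [load 425/625]
  400 → stock rod 3 (new)  [load 400/625]
  300 → stock rod 4 (new)  [load 300/625]
  275 → stock rod 4  [load 575/625]
  275 → stock rod 5 (new)  [load 275/625]
  275 → stock rod 5  [load 550/625]
  250 → stock rod 6 (new)  [load 250/625]
6 stock rods opened.

6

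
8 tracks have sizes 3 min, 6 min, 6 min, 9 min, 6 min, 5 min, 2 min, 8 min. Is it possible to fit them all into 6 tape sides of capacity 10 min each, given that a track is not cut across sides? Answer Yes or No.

Yes

A valid assignment using 6 tape sides:
  side 1: 9 = 9
  side 2: 8 + 2 = 10
  side 3: 6 + 3 = 9
  side 4: 6 = 6
  side 5: 6 = 6
  side 6: 5 = 5
Every load is within 10 min, so 6 tape sides suffice.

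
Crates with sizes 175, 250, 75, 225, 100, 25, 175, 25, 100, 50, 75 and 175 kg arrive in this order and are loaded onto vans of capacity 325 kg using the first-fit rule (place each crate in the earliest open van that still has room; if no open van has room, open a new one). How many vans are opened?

  175 → van 1 (new)  [load 175/325]
  250 → van 2 (new)  [load 250/325]
  75 → van 1  [load 250/325]
  225 → van 3 (new)  [load 225/325]
  100 → van 3  [load 325/325]
  25 → van 1  [load 275/325]
  175 → van 4 (new)  [load 175/325]
  25 → van 1  [load 300/325]
  100 → van 4  [load 275/325]
  50 → van 2  [load 300/325]
  75 → van 5 (new)  [load 75/325]
  175 → van 5  [load 250/325]
5 vans opened.

5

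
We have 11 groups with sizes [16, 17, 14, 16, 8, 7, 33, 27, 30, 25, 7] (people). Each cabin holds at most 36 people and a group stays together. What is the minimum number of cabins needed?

7

Total = 33 + 30 + 27 + 25 + 17 + 16 + 16 + 14 + 8 + 7 + 7 = 200 people.
Lower bound: ⌈200/36⌉ = 6 cabins.
A packing using 7 cabins:
  cabin 1: 33 = 33
  cabin 2: 30 = 30
  cabin 3: 27 + 8 = 35
  cabin 4: 25 + 7 = 32
  cabin 5: 17 + 16 = 33
  cabin 6: 16 + 14 = 30
  cabin 7: 7 = 7
No arrangement into 6 cabins stays within capacity, so 7 is optimal.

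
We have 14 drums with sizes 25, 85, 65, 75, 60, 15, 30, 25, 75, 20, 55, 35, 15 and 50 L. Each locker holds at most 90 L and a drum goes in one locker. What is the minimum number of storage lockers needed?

Total = 85 + 75 + 75 + 65 + 60 + 55 + 50 + 35 + 30 + 25 + 25 + 20 + 15 + 15 = 630 L.
Lower bound: ⌈630/90⌉ = 7 storage lockers.
A packing using 8 storage lockers:
  locker 1: 85 = 85
  locker 2: 75 + 15 = 90
  locker 3: 75 + 15 = 90
  locker 4: 65 + 25 = 90
  locker 5: 60 + 30 = 90
  locker 6: 55 + 35 = 90
  locker 7: 50 + 25 = 75
  locker 8: 20 = 20
No arrangement into 7 storage lockers stays within capacity, so 8 is optimal.

8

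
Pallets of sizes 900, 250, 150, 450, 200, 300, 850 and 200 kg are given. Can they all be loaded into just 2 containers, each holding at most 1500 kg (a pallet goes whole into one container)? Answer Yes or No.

No

Total = 3300 kg; ⌈3300/1500⌉ = 3.
At least 3 containers are required, but only 2 are allowed.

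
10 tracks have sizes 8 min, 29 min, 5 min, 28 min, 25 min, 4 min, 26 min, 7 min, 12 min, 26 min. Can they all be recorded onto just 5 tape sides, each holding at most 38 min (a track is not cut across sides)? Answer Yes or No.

A valid assignment using 5 tape sides:
  side 1: 29 + 8 = 37
  side 2: 28 + 7 = 35
  side 3: 26 + 12 = 38
  side 4: 26 + 5 + 4 = 35
  side 5: 25 = 25
Every load is within 38 min, so 5 tape sides suffice.

Yes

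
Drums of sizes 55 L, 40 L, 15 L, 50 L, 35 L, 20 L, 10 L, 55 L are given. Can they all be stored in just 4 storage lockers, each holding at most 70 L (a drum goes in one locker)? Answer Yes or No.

No

Total = 280 L; ⌈280/70⌉ = 4.
The bound of 4 does not rule out 4, but exhaustive search shows no assignment into 4 storage lockers of capacity 70 L exists — the minimum is 5.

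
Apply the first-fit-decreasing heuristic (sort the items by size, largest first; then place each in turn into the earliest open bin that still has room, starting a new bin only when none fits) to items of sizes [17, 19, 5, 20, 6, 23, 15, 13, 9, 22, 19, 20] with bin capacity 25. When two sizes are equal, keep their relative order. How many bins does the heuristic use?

Sorted descending: 23, 22, 20, 20, 19, 19, 17, 15, 13, 9, 6, 5.
  23 → bin 1 (new)  [load 23/25]
  22 → bin 2 (new)  [load 22/25]
  20 → bin 3 (new)  [load 20/25]
  20 → bin 4 (new)  [load 20/25]
  19 → bin 5 (new)  [load 19/25]
  19 → bin 6 (new)  [load 19/25]
  17 → bin 7 (new)  [load 17/25]
  15 → bin 8 (new)  [load 15/25]
  13 → bin 9 (new)  [load 13/25]
  9 → bin 8  [load 24/25]
  6 → bin 5  [load 25/25]
  5 → bin 3  [load 25/25]
9 bins opened.

9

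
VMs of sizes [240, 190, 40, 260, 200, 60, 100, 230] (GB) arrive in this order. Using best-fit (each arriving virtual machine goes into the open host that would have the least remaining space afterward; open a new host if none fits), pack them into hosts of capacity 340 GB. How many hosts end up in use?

5

  240 → host 1 (new)  [load 240/340]
  190 → host 2 (new)  [load 190/340]
  40 → host 1  [load 280/340]
  260 → host 3 (new)  [load 260/340]
  200 → host 4 (new)  [load 200/340]
  60 → host 1  [load 340/340]
  100 → host 4  [load 300/340]
  230 → host 5 (new)  [load 230/340]
5 hosts opened.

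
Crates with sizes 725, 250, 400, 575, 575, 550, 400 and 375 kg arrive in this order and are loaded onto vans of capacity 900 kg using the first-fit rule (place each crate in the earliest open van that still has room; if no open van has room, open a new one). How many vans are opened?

  725 → van 1 (new)  [load 725/900]
  250 → van 2 (new)  [load 250/900]
  400 → van 2  [load 650/900]
  575 → van 3 (new)  [load 575/900]
  575 → van 4 (new)  [load 575/900]
  550 → van 5 (new)  [load 550/900]
  400 → van 6 (new)  [load 400/900]
  375 → van 6  [load 775/900]
6 vans opened.

6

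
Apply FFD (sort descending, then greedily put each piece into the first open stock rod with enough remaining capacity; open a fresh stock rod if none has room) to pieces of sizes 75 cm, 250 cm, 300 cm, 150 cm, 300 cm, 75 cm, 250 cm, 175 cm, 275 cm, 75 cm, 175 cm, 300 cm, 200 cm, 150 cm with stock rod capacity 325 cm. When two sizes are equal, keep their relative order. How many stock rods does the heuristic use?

9

Sorted descending: 300, 300, 300, 275, 250, 250, 200, 175, 175, 150, 150, 75, 75, 75.
  300 → stock rod 1 (new)  [load 300/325]
  300 → stock rod 2 (new)  [load 300/325]
  300 → stock rod 3 (new)  [load 300/325]
  275 → stock rod 4 (new)  [load 275/325]
  250 → stock rod 5 (new)  [load 250/325]
  250 → stock rod 6 (new)  [load 250/325]
  200 → stock rod 7 (new)  [load 200/325]
  175 → stock rod 8 (new)  [load 175/325]
  175 → stock rod 9 (new)  [load 175/325]
  150 → stock rod 8  [load 325/325]
  150 → stock rod 9  [load 325/325]
  75 → stock rod 5  [load 325/325]
  75 → stock rod 6  [load 325/325]
  75 → stock rod 7  [load 275/325]
9 stock rods opened.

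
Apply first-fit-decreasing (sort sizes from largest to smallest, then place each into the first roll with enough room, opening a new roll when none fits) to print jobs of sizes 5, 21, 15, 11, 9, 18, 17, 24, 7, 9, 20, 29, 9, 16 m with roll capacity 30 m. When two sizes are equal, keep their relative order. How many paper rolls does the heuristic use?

Sorted descending: 29, 24, 21, 20, 18, 17, 16, 15, 11, 9, 9, 9, 7, 5.
  29 → roll 1 (new)  [load 29/30]
  24 → roll 2 (new)  [load 24/30]
  21 → roll 3 (new)  [load 21/30]
  20 → roll 4 (new)  [load 20/30]
  18 → roll 5 (new)  [load 18/30]
  17 → roll 6 (new)  [load 17/30]
  16 → roll 7 (new)  [load 16/30]
  15 → roll 8 (new)  [load 15/30]
  11 → roll 5  [load 29/30]
  9 → roll 3  [load 30/30]
  9 → roll 4  [load 29/30]
  9 → roll 6  [load 26/30]
  7 → roll 7  [load 23/30]
  5 → roll 2  [load 29/30]
8 paper rolls opened.

8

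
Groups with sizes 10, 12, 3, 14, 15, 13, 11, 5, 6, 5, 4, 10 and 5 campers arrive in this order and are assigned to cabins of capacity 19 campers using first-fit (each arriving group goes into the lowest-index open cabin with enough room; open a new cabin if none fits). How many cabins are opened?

7

  10 → cabin 1 (new)  [load 10/19]
  12 → cabin 2 (new)  [load 12/19]
  3 → cabin 1  [load 13/19]
  14 → cabin 3 (new)  [load 14/19]
  15 → cabin 4 (new)  [load 15/19]
  13 → cabin 5 (new)  [load 13/19]
  11 → cabin 6 (new)  [load 11/19]
  5 → cabin 1  [load 18/19]
  6 → cabin 2  [load 18/19]
  5 → cabin 3  [load 19/19]
  4 → cabin 4  [load 19/19]
  10 → cabin 7 (new)  [load 10/19]
  5 → cabin 5  [load 18/19]
7 cabins opened.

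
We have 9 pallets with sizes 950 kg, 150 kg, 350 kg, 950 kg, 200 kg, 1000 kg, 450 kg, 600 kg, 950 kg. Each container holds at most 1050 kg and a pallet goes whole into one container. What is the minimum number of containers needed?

6

Total = 1000 + 950 + 950 + 950 + 600 + 450 + 350 + 200 + 150 = 5600 kg.
Lower bound: ⌈5600/1050⌉ = 6 containers.
A packing using 6 containers:
  container 1: 1000 = 1000
  container 2: 950 = 950
  container 3: 950 = 950
  container 4: 950 = 950
  container 5: 600 + 450 = 1050
  container 6: 350 + 200 + 150 = 700
This matches the lower bound, so 6 is optimal.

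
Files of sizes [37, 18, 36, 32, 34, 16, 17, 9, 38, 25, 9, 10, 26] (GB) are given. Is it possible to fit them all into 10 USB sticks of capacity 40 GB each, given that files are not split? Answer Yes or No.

A valid assignment using 9 USB sticks:
  USB stick 1: 38 = 38
  USB stick 2: 37 = 37
  USB stick 3: 36 = 36
  USB stick 4: 34 = 34
  USB stick 5: 32 = 32
  USB stick 6: 26 + 10 = 36
  USB stick 7: 25 + 9 = 34
  USB stick 8: 18 + 17 = 35
  USB stick 9: 16 + 9 = 25
That uses only 9 ≤ 10, so 10 USB sticks are enough.

Yes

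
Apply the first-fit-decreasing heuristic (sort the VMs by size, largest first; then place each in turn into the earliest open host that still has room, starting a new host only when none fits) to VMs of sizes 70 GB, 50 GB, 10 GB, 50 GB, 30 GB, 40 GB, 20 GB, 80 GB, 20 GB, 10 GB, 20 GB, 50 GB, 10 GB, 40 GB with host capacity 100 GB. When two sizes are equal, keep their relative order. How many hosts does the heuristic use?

5

Sorted descending: 80, 70, 50, 50, 50, 40, 40, 30, 20, 20, 20, 10, 10, 10.
  80 → host 1 (new)  [load 80/100]
  70 → host 2 (new)  [load 70/100]
  50 → host 3 (new)  [load 50/100]
  50 → host 3  [load 100/100]
  50 → host 4 (new)  [load 50/100]
  40 → host 4  [load 90/100]
  40 → host 5 (new)  [load 40/100]
  30 → host 2  [load 100/100]
  20 → host 1  [load 100/100]
  20 → host 5  [load 60/100]
  20 → host 5  [load 80/100]
  10 → host 4  [load 100/100]
  10 → host 5  [load 90/100]
  10 → host 5  [load 100/100]
5 hosts opened.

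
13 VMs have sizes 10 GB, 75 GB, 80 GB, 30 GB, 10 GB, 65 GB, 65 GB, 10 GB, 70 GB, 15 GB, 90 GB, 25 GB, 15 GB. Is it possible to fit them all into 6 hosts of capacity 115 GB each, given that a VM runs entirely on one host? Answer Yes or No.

A valid assignment using 6 hosts:
  host 1: 90 + 25 = 115
  host 2: 80 + 30 = 110
  host 3: 75 + 15 + 15 + 10 = 115
  host 4: 70 + 10 + 10 = 90
  host 5: 65 = 65
  host 6: 65 = 65
Every load is within 115 GB, so 6 hosts suffice.

Yes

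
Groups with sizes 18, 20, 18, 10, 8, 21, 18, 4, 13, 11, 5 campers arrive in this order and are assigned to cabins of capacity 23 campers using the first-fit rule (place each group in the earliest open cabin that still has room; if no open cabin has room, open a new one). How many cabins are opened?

  18 → cabin 1 (new)  [load 18/23]
  20 → cabin 2 (new)  [load 20/23]
  18 → cabin 3 (new)  [load 18/23]
  10 → cabin 4 (new)  [load 10/23]
  8 → cabin 4  [load 18/23]
  21 → cabin 5 (new)  [load 21/23]
  18 → cabin 6 (new)  [load 18/23]
  4 → cabin 1  [load 22/23]
  13 → cabin 7 (new)  [load 13/23]
  11 → cabin 8 (new)  [load 11/23]
  5 → cabin 3  [load 23/23]
8 cabins opened.

8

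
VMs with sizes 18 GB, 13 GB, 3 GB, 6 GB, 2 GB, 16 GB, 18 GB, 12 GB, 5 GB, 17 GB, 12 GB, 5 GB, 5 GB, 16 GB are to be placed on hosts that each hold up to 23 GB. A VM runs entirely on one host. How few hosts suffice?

Total = 18 + 18 + 17 + 16 + 16 + 13 + 12 + 12 + 6 + 5 + 5 + 5 + 3 + 2 = 148 GB.
Lower bound: ⌈148/23⌉ = 7 hosts.
Also, 8 VMs each exceed 23/2 GB, and no two of those can share a host, so at least 8 hosts are needed.
A packing using 8 hosts:
  host 1: 18 + 5 = 23
  host 2: 18 + 5 = 23
  host 3: 17 + 6 = 23
  host 4: 16 + 5 + 2 = 23
  host 5: 16 + 3 = 19
  host 6: 13 = 13
  host 7: 12 = 12
  host 8: 12 = 12
This matches the lower bound, so 8 is optimal.

8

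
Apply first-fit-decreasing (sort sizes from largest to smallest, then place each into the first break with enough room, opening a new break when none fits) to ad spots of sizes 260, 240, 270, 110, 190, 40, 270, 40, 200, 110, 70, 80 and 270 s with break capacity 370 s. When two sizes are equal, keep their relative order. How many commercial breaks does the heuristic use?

7

Sorted descending: 270, 270, 270, 260, 240, 200, 190, 110, 110, 80, 70, 40, 40.
  270 → break 1 (new)  [load 270/370]
  270 → break 2 (new)  [load 270/370]
  270 → break 3 (new)  [load 270/370]
  260 → break 4 (new)  [load 260/370]
  240 → break 5 (new)  [load 240/370]
  200 → break 6 (new)  [load 200/370]
  190 → break 7 (new)  [load 190/370]
  110 → break 4  [load 370/370]
  110 → break 5  [load 350/370]
  80 → break 1  [load 350/370]
  70 → break 2  [load 340/370]
  40 → break 3  [load 310/370]
  40 → break 3  [load 350/370]
7 commercial breaks opened.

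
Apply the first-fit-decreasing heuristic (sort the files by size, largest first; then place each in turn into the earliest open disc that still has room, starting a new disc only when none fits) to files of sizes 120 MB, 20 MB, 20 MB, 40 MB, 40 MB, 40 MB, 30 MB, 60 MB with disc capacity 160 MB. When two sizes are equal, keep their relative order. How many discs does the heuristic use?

Sorted descending: 120, 60, 40, 40, 40, 30, 20, 20.
  120 → disc 1 (new)  [load 120/160]
  60 → disc 2 (new)  [load 60/160]
  40 → disc 1  [load 160/160]
  40 → disc 2  [load 100/160]
  40 → disc 2  [load 140/160]
  30 → disc 3 (new)  [load 30/160]
  20 → disc 2  [load 160/160]
  20 → disc 3  [load 50/160]
3 discs opened.

3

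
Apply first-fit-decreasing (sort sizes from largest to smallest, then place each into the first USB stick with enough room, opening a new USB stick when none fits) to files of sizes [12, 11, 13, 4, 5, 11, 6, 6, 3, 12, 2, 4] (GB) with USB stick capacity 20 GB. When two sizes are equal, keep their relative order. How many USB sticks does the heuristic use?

Sorted descending: 13, 12, 12, 11, 11, 6, 6, 5, 4, 4, 3, 2.
  13 → USB stick 1 (new)  [load 13/20]
  12 → USB stick 2 (new)  [load 12/20]
  12 → USB stick 3 (new)  [load 12/20]
  11 → USB stick 4 (new)  [load 11/20]
  11 → USB stick 5 (new)  [load 11/20]
  6 → USB stick 1  [load 19/20]
  6 → USB stick 2  [load 18/20]
  5 → USB stick 3  [load 17/20]
  4 → USB stick 4  [load 15/20]
  4 → USB stick 4  [load 19/20]
  3 → USB stick 3  [load 20/20]
  2 → USB stick 2  [load 20/20]
5 USB sticks opened.

5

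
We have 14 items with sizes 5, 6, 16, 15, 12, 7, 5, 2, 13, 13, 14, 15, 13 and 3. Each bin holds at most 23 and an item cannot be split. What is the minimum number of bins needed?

8

Total = 16 + 15 + 15 + 14 + 13 + 13 + 13 + 12 + 7 + 6 + 5 + 5 + 3 + 2 = 139.
Lower bound: ⌈139/23⌉ = 7 bins.
Also, 8 items each exceed 23/2, and no two of those can share a bin, so at least 8 bins are needed.
A packing using 8 bins:
  bin 1: 16 + 7 = 23
  bin 2: 15 + 6 + 2 = 23
  bin 3: 15 + 5 + 3 = 23
  bin 4: 14 + 5 = 19
  bin 5: 13 = 13
  bin 6: 13 = 13
  bin 7: 13 = 13
  bin 8: 12 = 12
This matches the lower bound, so 8 is optimal.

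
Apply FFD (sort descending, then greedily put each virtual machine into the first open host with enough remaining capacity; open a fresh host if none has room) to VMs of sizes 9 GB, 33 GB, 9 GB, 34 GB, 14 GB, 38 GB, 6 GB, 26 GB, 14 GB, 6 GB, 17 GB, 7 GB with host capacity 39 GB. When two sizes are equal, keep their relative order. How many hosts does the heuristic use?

Sorted descending: 38, 34, 33, 26, 17, 14, 14, 9, 9, 7, 6, 6.
  38 → host 1 (new)  [load 38/39]
  34 → host 2 (new)  [load 34/39]
  33 → host 3 (new)  [load 33/39]
  26 → host 4 (new)  [load 26/39]
  17 → host 5 (new)  [load 17/39]
  14 → host 5  [load 31/39]
  14 → host 6 (new)  [load 14/39]
  9 → host 4  [load 35/39]
  9 → host 6  [load 23/39]
  7 → host 5  [load 38/39]
  6 → host 3  [load 39/39]
  6 → host 6  [load 29/39]
6 hosts opened.

6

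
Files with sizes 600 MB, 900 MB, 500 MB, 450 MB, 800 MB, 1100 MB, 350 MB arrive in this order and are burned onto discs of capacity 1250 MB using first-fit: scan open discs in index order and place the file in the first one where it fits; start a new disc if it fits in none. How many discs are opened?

4

  600 → disc 1 (new)  [load 600/1250]
  900 → disc 2 (new)  [load 900/1250]
  500 → disc 1  [load 1100/1250]
  450 → disc 3 (new)  [load 450/1250]
  800 → disc 3  [load 1250/1250]
  1100 → disc 4 (new)  [load 1100/1250]
  350 → disc 2  [load 1250/1250]
4 discs opened.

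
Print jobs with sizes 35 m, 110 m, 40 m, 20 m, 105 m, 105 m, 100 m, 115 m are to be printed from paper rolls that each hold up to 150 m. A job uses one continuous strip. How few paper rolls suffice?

5

Total = 115 + 110 + 105 + 105 + 100 + 40 + 35 + 20 = 630 m.
Lower bound: ⌈630/150⌉ = 5 paper rolls.
A packing using 5 paper rolls:
  roll 1: 115 + 35 = 150
  roll 2: 110 + 40 = 150
  roll 3: 105 + 20 = 125
  roll 4: 105 = 105
  roll 5: 100 = 100
This matches the lower bound, so 5 is optimal.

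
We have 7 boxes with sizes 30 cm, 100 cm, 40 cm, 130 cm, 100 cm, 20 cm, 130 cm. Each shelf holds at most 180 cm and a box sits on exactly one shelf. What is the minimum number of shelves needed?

Total = 130 + 130 + 100 + 100 + 40 + 30 + 20 = 550 cm.
Lower bound: ⌈550/180⌉ = 4 shelves.
A packing using 4 shelves:
  shelf 1: 130 + 40 = 170
  shelf 2: 130 + 30 + 20 = 180
  shelf 3: 100 = 100
  shelf 4: 100 = 100
This matches the lower bound, so 4 is optimal.

4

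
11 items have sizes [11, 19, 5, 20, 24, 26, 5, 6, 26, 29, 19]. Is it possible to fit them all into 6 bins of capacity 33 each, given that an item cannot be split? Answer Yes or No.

No

Total = 190; ⌈190/33⌉ = 6.
7 items each exceed half the capacity and cannot share a bin, forcing at least 7 bins.
At least 7 bins are required, but only 6 are allowed.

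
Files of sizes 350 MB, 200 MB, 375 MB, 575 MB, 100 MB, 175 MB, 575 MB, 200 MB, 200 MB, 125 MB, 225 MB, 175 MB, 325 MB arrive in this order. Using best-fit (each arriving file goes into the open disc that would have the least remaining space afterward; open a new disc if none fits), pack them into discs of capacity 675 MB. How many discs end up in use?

  350 → disc 1 (new)  [load 350/675]
  200 → disc 1  [load 550/675]
  375 → disc 2 (new)  [load 375/675]
  575 → disc 3 (new)  [load 575/675]
  100 → disc 3  [load 675/675]
  175 → disc 2  [load 550/675]
  575 → disc 4 (new)  [load 575/675]
  200 → disc 5 (new)  [load 200/675]
  200 → disc 5  [load 400/675]
  125 → disc 1  [load 675/675]
  225 → disc 5  [load 625/675]
  175 → disc 6 (new)  [load 175/675]
  325 → disc 6  [load 500/675]
6 discs opened.

6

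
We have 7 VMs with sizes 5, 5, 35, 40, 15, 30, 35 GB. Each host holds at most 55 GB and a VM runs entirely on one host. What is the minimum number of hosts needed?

Total = 40 + 35 + 35 + 30 + 15 + 5 + 5 = 165 GB.
Lower bound: ⌈165/55⌉ = 3 hosts.
Also, 4 VMs each exceed 55/2 GB, and no two of those can share a host, so at least 4 hosts are needed.
A packing using 4 hosts:
  host 1: 40 + 15 = 55
  host 2: 35 + 5 + 5 = 45
  host 3: 35 = 35
  host 4: 30 = 30
This matches the lower bound, so 4 is optimal.

4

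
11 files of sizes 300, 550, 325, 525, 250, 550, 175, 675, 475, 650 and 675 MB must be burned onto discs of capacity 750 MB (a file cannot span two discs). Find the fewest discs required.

8

Total = 675 + 675 + 650 + 550 + 550 + 525 + 475 + 325 + 300 + 250 + 175 = 5150 MB.
Lower bound: ⌈5150/750⌉ = 7 discs.
A packing using 8 discs:
  disc 1: 675 = 675
  disc 2: 675 = 675
  disc 3: 650 = 650
  disc 4: 550 + 175 = 725
  disc 5: 550 = 550
  disc 6: 525 = 525
  disc 7: 475 + 250 = 725
  disc 8: 325 + 300 = 625
No arrangement into 7 discs stays within capacity, so 8 is optimal.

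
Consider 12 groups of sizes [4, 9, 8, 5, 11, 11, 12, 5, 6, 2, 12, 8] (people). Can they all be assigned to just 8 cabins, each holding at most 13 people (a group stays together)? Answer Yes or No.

Yes

A valid assignment using 8 cabins:
  cabin 1: 12 = 12
  cabin 2: 12 = 12
  cabin 3: 11 + 2 = 13
  cabin 4: 11 = 11
  cabin 5: 9 + 4 = 13
  cabin 6: 8 + 5 = 13
  cabin 7: 8 + 5 = 13
  cabin 8: 6 = 6
Every load is within 13 people, so 8 cabins suffice.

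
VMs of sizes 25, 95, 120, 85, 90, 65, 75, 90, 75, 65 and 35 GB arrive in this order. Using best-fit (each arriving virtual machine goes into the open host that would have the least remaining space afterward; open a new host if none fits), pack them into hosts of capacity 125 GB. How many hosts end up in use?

  25 → host 1 (new)  [load 25/125]
  95 → host 1  [load 120/125]
  120 → host 2 (new)  [load 120/125]
  85 → host 3 (new)  [load 85/125]
  90 → host 4 (new)  [load 90/125]
  65 → host 5 (new)  [load 65/125]
  75 → host 6 (new)  [load 75/125]
  90 → host 7 (new)  [load 90/125]
  75 → host 8 (new)  [load 75/125]
  65 → host 9 (new)  [load 65/125]
  35 → host 4  [load 125/125]
9 hosts opened.

9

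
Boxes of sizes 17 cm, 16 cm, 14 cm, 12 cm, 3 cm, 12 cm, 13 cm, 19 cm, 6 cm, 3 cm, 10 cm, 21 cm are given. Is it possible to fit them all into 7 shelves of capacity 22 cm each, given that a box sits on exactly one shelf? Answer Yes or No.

Total = 146 cm; ⌈146/22⌉ = 7.
8 boxes each exceed half the capacity and cannot share a shelf, forcing at least 8 shelves.
At least 8 shelves are required, but only 7 are allowed.

No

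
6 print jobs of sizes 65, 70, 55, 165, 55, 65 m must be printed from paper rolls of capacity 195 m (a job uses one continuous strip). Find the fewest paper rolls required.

3

Total = 165 + 70 + 65 + 65 + 55 + 55 = 475 m.
Lower bound: ⌈475/195⌉ = 3 paper rolls.
A packing using 3 paper rolls:
  roll 1: 165 = 165
  roll 2: 70 + 65 + 55 = 190
  roll 3: 65 + 55 = 120
This matches the lower bound, so 3 is optimal.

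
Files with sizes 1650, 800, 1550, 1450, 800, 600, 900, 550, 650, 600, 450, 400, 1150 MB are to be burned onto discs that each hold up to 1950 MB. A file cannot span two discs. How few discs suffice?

7

Total = 1650 + 1550 + 1450 + 1150 + 900 + 800 + 800 + 650 + 600 + 600 + 550 + 450 + 400 = 11550 MB.
Lower bound: ⌈11550/1950⌉ = 6 discs.
A packing using 7 discs:
  disc 1: 1650 = 1650
  disc 2: 1550 + 400 = 1950
  disc 3: 1450 + 450 = 1900
  disc 4: 1150 + 800 = 1950
  disc 5: 900 + 800 = 1700
  disc 6: 650 + 600 + 600 = 1850
  disc 7: 550 = 550
No arrangement into 6 discs stays within capacity, so 7 is optimal.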